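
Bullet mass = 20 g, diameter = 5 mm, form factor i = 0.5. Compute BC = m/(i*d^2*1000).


BC = m/(i*d^2*1000) = 20/(0.5 * 5^2 * 1000) = 0.0016

0.0016


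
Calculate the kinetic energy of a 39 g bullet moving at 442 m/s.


E = 0.5*m*v^2 = 0.5*0.039*442^2 = 3810 J

3810 J


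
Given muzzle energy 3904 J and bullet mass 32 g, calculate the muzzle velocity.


v = sqrt(2*E/m) = sqrt(2*3904/0.032) = 494 m/s

494 m/s


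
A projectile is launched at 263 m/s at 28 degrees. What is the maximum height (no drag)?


H = (v0*sin(theta))^2 / (2g) = (263*sin(28°))^2 / (2*9.81) = 777 m

777 m


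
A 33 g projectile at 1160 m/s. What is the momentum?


p = m*v = 0.033*1160 = 38.28 kg·m/s

38.28 kg·m/s


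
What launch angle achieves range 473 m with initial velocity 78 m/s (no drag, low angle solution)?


sin(2*theta) = R*g/v0^2 = 473*9.81/78^2 = 0.762678, theta = arcsin(0.762678)/2 = 24.85°

24.85 degrees


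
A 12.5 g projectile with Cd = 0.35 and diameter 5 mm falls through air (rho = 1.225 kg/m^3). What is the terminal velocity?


A = pi*(d/2)^2 = pi*(5/2000)^2 = 1.96350e-05 m^2
vt = sqrt(2mg/(Cd*rho*A)) = sqrt(2*0.0125*9.81/(0.35 * 1.225 * 1.96350e-05)) = 170.7 m/s

170.7 m/s


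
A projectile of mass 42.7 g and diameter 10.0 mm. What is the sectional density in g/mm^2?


SD = m/d^2 = 42.7/10.0^2 = 0.427 g/mm^2

0.427 g/mm^2


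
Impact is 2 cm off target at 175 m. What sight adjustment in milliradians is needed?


1 mrad subtends 1 cm per 10 m of range, so adj = error_cm / (dist_m / 10) = 2 / (175/10) = 0.1143 mrad

0.1143 mrad


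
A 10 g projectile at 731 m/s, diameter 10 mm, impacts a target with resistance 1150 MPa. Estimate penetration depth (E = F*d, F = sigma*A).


A = pi*(d/2)^2 = pi*(10/2)^2 = 78.5398 mm^2
E = 0.5*m*v^2 = 0.5*0.01*731^2 = 2671.8 J
depth = E/(sigma*A) = 2671.8 J / (1150 MPa * 78.5398 mm^2) = 2671.8/(1150 * 78.5398) m = 0.0295813 m ≈ 29.58 mm

29.58 mm


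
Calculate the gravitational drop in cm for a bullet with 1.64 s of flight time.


drop = 0.5*g*t^2 = 0.5*9.81*1.64^2 = 13.1925 m ≈ 1319 cm

1319 cm


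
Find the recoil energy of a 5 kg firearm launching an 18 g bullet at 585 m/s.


v_r = m_p*v_p/m_gun = 0.018*585/5 = 2.106 m/s, E_r = 0.5*m_gun*v_r^2 = 0.5*5*2.106^2 = 11.09 J

11.09 J


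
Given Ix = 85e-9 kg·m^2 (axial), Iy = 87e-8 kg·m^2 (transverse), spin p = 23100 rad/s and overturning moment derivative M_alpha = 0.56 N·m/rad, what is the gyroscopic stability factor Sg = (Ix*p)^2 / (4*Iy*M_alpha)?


Sg = Ix^2 * p^2 / (4 * Iy * M_alpha) = (85e-9)^2 * 23100^2 / (4 * 87e-8 * 0.56) = 1.978

1.978


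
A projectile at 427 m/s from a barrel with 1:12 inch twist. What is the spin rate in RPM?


twist_m = 12*0.0254 = 0.3048 m
spin = v/twist = 427/0.3048 = 1400.919 rev/s
RPM = spin*60 = 1400.919*60 ≈ 84055 RPM

84055 RPM


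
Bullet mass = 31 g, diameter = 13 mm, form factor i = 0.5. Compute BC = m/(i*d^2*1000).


BC = m/(i*d^2*1000) = 31/(0.5 * 13^2 * 1000) = 0.0003669

0.0003669


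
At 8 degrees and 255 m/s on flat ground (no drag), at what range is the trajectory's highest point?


R = v0^2*sin(2*theta)/g = 255^2*sin(2*8°)/9.81 = 1827.05 m
apex_dist = R/2 = 1827.05/2 = 913.5 m

913.5 m


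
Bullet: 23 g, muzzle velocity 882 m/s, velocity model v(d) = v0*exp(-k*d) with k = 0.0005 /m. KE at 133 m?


v = v0*exp(-k*d) = 882*exp(-0.0005*133) = 825.255 m/s
E = 0.5*m*v^2 = 0.5*0.023*825.255^2 = 7832 J

7832 J


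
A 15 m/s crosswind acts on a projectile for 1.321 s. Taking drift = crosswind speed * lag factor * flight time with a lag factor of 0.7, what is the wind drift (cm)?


drift = v_wind * lag * t = 15 * 0.7 * 1.321 = 13.8705 m ≈ 1387 cm

1387 cm


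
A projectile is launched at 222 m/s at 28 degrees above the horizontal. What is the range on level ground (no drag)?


R = v0^2 * sin(2*theta) / g = 222^2 * sin(2*28°) / 9.81 = 4165 m

4165 m


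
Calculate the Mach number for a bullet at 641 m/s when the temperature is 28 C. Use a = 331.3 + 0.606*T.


a = 331.3 + 0.606*(28) = 348.268 m/s
M = v/a = 641/348.268 = 1.841

1.841


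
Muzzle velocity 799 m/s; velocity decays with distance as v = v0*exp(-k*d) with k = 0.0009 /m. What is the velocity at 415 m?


v = v0*exp(-k*d) = 799*exp(-0.0009*415) = 550 m/s

550 m/s


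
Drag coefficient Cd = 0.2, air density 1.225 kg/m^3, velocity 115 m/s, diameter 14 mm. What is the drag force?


A = pi*(d/2)^2 = pi*(14/2000)^2 = 1.53938e-04 m^2
Fd = 0.5*Cd*rho*A*v^2 = 0.5*0.2*1.225*1.53938e-04*115^2 = 0.2494 N

0.2494 N


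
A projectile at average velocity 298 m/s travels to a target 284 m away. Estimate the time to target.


t = d/v = 284/298 = 0.953 s

0.953 s


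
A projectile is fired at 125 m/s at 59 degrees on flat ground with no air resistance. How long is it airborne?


T = 2*v0*sin(theta)/g = 2*125*sin(59°)/9.81 = 21.84 s

21.84 s


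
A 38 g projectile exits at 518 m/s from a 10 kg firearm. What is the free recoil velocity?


v_recoil = m_p * v_p / m_gun = 0.038 * 518 / 10 = 1.968 m/s

1.968 m/s


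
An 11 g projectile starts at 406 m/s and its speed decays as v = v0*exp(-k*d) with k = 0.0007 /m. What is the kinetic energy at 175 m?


v = v0*exp(-k*d) = 406*exp(-0.0007*175) = 359.191 m/s
E = 0.5*m*v^2 = 0.5*0.011*359.191^2 = 709.6 J

709.6 J


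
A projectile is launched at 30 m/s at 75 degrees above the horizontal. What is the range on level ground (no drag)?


R = v0^2 * sin(2*theta) / g = 30^2 * sin(2*75°) / 9.81 = 45.87 m

45.87 m


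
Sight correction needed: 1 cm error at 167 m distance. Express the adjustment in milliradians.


1 mrad subtends 1 cm per 10 m of range, so adj = error_cm / (dist_m / 10) = 1 / (167/10) = 0.05988 mrad

0.05988 mrad


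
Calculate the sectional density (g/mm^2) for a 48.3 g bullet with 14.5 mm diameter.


SD = m/d^2 = 48.3/14.5^2 = 0.2297 g/mm^2

0.2297 g/mm^2


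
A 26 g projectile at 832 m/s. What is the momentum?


p = m*v = 0.026*832 = 21.63 kg·m/s

21.63 kg·m/s


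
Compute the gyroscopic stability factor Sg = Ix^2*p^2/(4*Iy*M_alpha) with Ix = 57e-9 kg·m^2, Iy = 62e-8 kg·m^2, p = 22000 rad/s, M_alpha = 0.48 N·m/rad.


Sg = Ix^2 * p^2 / (4 * Iy * M_alpha) = (57e-9)^2 * 22000^2 / (4 * 62e-8 * 0.48) = 1.321

1.321


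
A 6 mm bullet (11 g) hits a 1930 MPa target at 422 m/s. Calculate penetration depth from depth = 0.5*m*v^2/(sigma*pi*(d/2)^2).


A = pi*(d/2)^2 = pi*(6/2)^2 = 28.2743 mm^2
E = 0.5*m*v^2 = 0.5*0.011*422^2 = 979.462 J
depth = E/(sigma*A) = 979.462 J / (1930 MPa * 28.2743 mm^2) = 979.462/(1930 * 28.2743) m = 0.0179489 m ≈ 17.95 mm

17.95 mm


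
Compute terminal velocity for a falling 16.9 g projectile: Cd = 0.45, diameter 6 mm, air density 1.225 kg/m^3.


A = pi*(d/2)^2 = pi*(6/2000)^2 = 2.82743e-05 m^2
vt = sqrt(2mg/(Cd*rho*A)) = sqrt(2*0.0169*9.81/(0.45 * 1.225 * 2.82743e-05)) = 145.9 m/s

145.9 m/s


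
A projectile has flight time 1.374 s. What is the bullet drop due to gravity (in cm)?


drop = 0.5*g*t^2 = 0.5*9.81*1.374^2 = 9.26003 m ≈ 926 cm

926 cm


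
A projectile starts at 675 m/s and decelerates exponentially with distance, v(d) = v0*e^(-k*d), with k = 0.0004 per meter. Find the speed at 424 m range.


v = v0*exp(-k*d) = 675*exp(-0.0004*424) = 569.7 m/s

569.7 m/s


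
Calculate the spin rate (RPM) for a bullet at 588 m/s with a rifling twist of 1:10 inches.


twist_m = 10*0.0254 = 0.254 m
spin = v/twist = 588/0.254 = 2314.961 rev/s
RPM = spin*60 = 2314.961*60 ≈ 138898 RPM

138898 RPM


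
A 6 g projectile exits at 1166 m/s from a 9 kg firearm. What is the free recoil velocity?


v_recoil = m_p * v_p / m_gun = 0.006 * 1166 / 9 = 0.7773 m/s

0.7773 m/s


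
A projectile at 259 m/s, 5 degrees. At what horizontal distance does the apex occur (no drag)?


R = v0^2*sin(2*theta)/g = 259^2*sin(2*5°)/9.81 = 1187.41 m
apex_dist = R/2 = 1187.41/2 = 593.7 m

593.7 m


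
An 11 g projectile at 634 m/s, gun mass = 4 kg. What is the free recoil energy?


v_r = m_p*v_p/m_gun = 0.011*634/4 = 1.7435 m/s, E_r = 0.5*m_gun*v_r^2 = 0.5*4*1.7435^2 = 6.08 J

6.08 J


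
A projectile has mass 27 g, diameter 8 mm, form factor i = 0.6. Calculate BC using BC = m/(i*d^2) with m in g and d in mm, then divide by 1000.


BC = m/(i*d^2*1000) = 27/(0.6 * 8^2 * 1000) = 0.0007031

0.0007031


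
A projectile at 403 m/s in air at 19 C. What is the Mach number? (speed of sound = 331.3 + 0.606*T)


a = 331.3 + 0.606*(19) = 342.814 m/s
M = v/a = 403/342.814 = 1.176

1.176


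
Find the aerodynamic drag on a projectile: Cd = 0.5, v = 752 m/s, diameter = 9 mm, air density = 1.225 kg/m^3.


A = pi*(d/2)^2 = pi*(9/2000)^2 = 6.36173e-05 m^2
Fd = 0.5*Cd*rho*A*v^2 = 0.5*0.5*1.225*6.36173e-05*752^2 = 11.02 N

11.02 N


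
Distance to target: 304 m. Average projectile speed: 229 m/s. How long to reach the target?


t = d/v = 304/229 = 1.328 s

1.328 s


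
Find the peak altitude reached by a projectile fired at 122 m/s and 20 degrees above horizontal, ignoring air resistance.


H = (v0*sin(theta))^2 / (2g) = (122*sin(20°))^2 / (2*9.81) = 88.74 m

88.74 m


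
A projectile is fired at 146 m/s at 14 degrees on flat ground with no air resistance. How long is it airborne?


T = 2*v0*sin(theta)/g = 2*146*sin(14°)/9.81 = 7.201 s

7.201 s


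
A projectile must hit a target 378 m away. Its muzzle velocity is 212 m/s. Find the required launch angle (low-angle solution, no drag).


sin(2*theta) = R*g/v0^2 = 378*9.81/212^2 = 0.0825067, theta = arcsin(0.0825067)/2 = 2.366°

2.366 degrees


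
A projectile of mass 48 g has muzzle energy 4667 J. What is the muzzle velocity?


v = sqrt(2*E/m) = sqrt(2*4667/0.048) = 441 m/s

441 m/s


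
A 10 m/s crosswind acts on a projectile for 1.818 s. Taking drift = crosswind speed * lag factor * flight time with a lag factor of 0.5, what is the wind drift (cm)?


drift = v_wind * lag * t = 10 * 0.5 * 1.818 = 9.09 m ≈ 909 cm

909 cm


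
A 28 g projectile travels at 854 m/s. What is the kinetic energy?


E = 0.5*m*v^2 = 0.5*0.028*854^2 = 10210 J

10210 J


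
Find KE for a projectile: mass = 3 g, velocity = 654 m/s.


E = 0.5*m*v^2 = 0.5*0.003*654^2 = 641.6 J

641.6 J


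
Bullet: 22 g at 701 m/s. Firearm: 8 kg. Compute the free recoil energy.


v_r = m_p*v_p/m_gun = 0.022*701/8 = 1.92775 m/s, E_r = 0.5*m_gun*v_r^2 = 0.5*8*1.92775^2 = 14.86 J

14.86 J


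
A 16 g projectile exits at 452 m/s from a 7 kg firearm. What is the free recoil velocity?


v_recoil = m_p * v_p / m_gun = 0.016 * 452 / 7 = 1.033 m/s

1.033 m/s


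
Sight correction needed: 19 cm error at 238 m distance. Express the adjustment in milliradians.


1 mrad subtends 1 cm per 10 m of range, so adj = error_cm / (dist_m / 10) = 19 / (238/10) = 0.7983 mrad

0.7983 mrad


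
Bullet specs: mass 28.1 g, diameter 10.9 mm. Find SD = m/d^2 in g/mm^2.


SD = m/d^2 = 28.1/10.9^2 = 0.2365 g/mm^2

0.2365 g/mm^2


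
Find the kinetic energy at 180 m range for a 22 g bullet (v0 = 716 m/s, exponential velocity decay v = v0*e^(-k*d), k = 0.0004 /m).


v = v0*exp(-k*d) = 716*exp(-0.0004*180) = 666.26 m/s
E = 0.5*m*v^2 = 0.5*0.022*666.26^2 = 4883 J

4883 J


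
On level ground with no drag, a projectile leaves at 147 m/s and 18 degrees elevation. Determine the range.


R = v0^2 * sin(2*theta) / g = 147^2 * sin(2*18°) / 9.81 = 1295 m

1295 m


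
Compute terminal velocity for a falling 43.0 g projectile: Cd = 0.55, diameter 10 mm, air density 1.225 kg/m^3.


A = pi*(d/2)^2 = pi*(10/2000)^2 = 7.85398e-05 m^2
vt = sqrt(2mg/(Cd*rho*A)) = sqrt(2*0.043*9.81/(0.55 * 1.225 * 7.85398e-05)) = 126.3 m/s

126.3 m/s


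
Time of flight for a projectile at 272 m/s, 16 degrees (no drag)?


T = 2*v0*sin(theta)/g = 2*272*sin(16°)/9.81 = 15.29 s

15.29 s


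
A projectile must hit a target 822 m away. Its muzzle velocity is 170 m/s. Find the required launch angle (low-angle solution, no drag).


sin(2*theta) = R*g/v0^2 = 822*9.81/170^2 = 0.279025, theta = arcsin(0.279025)/2 = 8.101°

8.101 degrees


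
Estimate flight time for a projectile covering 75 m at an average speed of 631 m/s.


t = d/v = 75/631 = 0.1189 s

0.1189 s


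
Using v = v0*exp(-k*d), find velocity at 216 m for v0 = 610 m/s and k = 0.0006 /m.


v = v0*exp(-k*d) = 610*exp(-0.0006*216) = 535.9 m/s

535.9 m/s


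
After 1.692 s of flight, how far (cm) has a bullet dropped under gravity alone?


drop = 0.5*g*t^2 = 0.5*9.81*1.692^2 = 14.0423 m ≈ 1404 cm

1404 cm


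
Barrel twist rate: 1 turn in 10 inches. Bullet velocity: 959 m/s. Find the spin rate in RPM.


twist_m = 10*0.0254 = 0.254 m
spin = v/twist = 959/0.254 = 3775.591 rev/s
RPM = spin*60 = 3775.591*60 ≈ 226535 RPM

226535 RPM


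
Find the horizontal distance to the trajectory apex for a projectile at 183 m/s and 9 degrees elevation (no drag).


R = v0^2*sin(2*theta)/g = 183^2*sin(2*9°)/9.81 = 1054.91 m
apex_dist = R/2 = 1054.91/2 = 527.5 m

527.5 m


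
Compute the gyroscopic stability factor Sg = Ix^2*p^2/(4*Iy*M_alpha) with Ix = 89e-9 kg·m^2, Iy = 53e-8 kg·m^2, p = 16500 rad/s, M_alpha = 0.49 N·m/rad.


Sg = Ix^2 * p^2 / (4 * Iy * M_alpha) = (89e-9)^2 * 16500^2 / (4 * 53e-8 * 0.49) = 2.076

2.076


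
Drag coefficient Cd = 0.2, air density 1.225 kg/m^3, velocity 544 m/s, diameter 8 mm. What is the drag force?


A = pi*(d/2)^2 = pi*(8/2000)^2 = 5.02655e-05 m^2
Fd = 0.5*Cd*rho*A*v^2 = 0.5*0.2*1.225*5.02655e-05*544^2 = 1.822 N

1.822 N


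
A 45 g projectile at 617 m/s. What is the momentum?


p = m*v = 0.045*617 = 27.77 kg·m/s

27.77 kg·m/s


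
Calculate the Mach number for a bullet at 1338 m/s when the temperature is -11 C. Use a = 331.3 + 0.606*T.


a = 331.3 + 0.606*(-11) = 324.634 m/s
M = v/a = 1338/324.634 = 4.122

4.122


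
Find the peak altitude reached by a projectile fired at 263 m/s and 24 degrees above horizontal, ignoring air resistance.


H = (v0*sin(theta))^2 / (2g) = (263*sin(24°))^2 / (2*9.81) = 583.2 m

583.2 m


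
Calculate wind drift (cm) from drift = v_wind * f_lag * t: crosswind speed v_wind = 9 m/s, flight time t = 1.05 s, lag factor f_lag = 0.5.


drift = v_wind * lag * t = 9 * 0.5 * 1.05 = 4.725 m ≈ 472.5 cm

472.5 cm


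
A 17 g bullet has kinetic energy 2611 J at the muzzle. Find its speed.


v = sqrt(2*E/m) = sqrt(2*2611/0.017) = 554.2 m/s

554.2 m/s


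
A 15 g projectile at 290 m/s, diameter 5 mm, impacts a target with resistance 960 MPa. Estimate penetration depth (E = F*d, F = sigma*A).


A = pi*(d/2)^2 = pi*(5/2)^2 = 19.635 mm^2
E = 0.5*m*v^2 = 0.5*0.015*290^2 = 630.75 J
depth = E/(sigma*A) = 630.75 J / (960 MPa * 19.635 mm^2) = 630.75/(960 * 19.635) m = 0.0334623 m ≈ 33.46 mm

33.46 mm


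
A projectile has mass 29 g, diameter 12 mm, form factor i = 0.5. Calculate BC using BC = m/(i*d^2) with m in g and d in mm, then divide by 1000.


BC = m/(i*d^2*1000) = 29/(0.5 * 12^2 * 1000) = 0.0004028

0.0004028


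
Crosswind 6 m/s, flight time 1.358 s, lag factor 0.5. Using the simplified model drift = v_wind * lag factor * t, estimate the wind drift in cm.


drift = v_wind * lag * t = 6 * 0.5 * 1.358 = 4.074 m ≈ 407.4 cm

407.4 cm


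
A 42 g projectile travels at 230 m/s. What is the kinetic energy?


E = 0.5*m*v^2 = 0.5*0.042*230^2 = 1111 J

1111 J


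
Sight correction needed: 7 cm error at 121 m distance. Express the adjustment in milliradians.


1 mrad subtends 1 cm per 10 m of range, so adj = error_cm / (dist_m / 10) = 7 / (121/10) = 0.5785 mrad

0.5785 mrad


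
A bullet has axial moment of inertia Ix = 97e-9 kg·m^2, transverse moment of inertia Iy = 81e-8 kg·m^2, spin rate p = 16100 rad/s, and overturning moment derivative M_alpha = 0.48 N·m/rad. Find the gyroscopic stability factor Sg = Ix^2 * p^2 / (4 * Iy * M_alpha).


Sg = Ix^2 * p^2 / (4 * Iy * M_alpha) = (97e-9)^2 * 16100^2 / (4 * 81e-8 * 0.48) = 1.568

1.568


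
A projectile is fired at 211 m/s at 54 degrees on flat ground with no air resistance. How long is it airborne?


T = 2*v0*sin(theta)/g = 2*211*sin(54°)/9.81 = 34.8 s

34.8 s


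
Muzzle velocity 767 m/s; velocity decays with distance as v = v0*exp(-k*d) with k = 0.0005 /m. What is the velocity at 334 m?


v = v0*exp(-k*d) = 767*exp(-0.0005*334) = 649 m/s

649 m/s


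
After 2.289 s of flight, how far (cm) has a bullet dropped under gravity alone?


drop = 0.5*g*t^2 = 0.5*9.81*2.289^2 = 25.6999 m ≈ 2570 cm

2570 cm


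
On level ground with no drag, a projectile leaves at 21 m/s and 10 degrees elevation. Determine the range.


R = v0^2 * sin(2*theta) / g = 21^2 * sin(2*10°) / 9.81 = 15.38 m

15.38 m


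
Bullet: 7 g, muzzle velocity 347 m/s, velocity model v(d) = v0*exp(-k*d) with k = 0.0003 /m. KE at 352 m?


v = v0*exp(-k*d) = 347*exp(-0.0003*352) = 312.225 m/s
E = 0.5*m*v^2 = 0.5*0.007*312.225^2 = 341.2 J

341.2 J


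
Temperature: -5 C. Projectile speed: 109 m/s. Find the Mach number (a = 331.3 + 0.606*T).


a = 331.3 + 0.606*(-5) = 328.27 m/s
M = v/a = 109/328.27 = 0.332

0.332


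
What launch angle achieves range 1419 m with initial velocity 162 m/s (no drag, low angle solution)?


sin(2*theta) = R*g/v0^2 = 1419*9.81/162^2 = 0.530422, theta = arcsin(0.530422)/2 = 16.02°

16.02 degrees


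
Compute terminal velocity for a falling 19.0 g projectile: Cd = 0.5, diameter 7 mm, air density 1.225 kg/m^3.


A = pi*(d/2)^2 = pi*(7/2000)^2 = 3.84845e-05 m^2
vt = sqrt(2mg/(Cd*rho*A)) = sqrt(2*0.019*9.81/(0.5 * 1.225 * 3.84845e-05)) = 125.8 m/s

125.8 m/s


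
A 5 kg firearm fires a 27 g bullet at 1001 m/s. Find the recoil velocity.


v_recoil = m_p * v_p / m_gun = 0.027 * 1001 / 5 = 5.405 m/s

5.405 m/s


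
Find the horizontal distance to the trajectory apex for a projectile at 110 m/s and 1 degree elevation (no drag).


R = v0^2*sin(2*theta)/g = 110^2*sin(2*1°)/9.81 = 43.0463 m
apex_dist = R/2 = 43.0463/2 = 21.52 m

21.52 m


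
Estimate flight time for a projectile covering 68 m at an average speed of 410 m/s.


t = d/v = 68/410 = 0.1659 s

0.1659 s


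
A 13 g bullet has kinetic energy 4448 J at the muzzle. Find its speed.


v = sqrt(2*E/m) = sqrt(2*4448/0.013) = 827.2 m/s

827.2 m/s


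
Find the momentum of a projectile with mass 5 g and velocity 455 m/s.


p = m*v = 0.005*455 = 2.275 kg·m/s

2.275 kg·m/s


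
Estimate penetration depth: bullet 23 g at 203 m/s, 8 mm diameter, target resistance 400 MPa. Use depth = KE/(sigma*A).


A = pi*(d/2)^2 = pi*(8/2)^2 = 50.2655 mm^2
E = 0.5*m*v^2 = 0.5*0.023*203^2 = 473.904 J
depth = E/(sigma*A) = 473.904 J / (400 MPa * 50.2655 mm^2) = 473.904/(400 * 50.2655) m = 0.02357 m ≈ 23.57 mm

23.57 mm


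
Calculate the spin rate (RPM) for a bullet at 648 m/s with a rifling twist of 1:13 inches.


twist_m = 13*0.0254 = 0.3302 m
spin = v/twist = 648/0.3302 = 1962.447 rev/s
RPM = spin*60 = 1962.447*60 ≈ 117747 RPM

117747 RPM


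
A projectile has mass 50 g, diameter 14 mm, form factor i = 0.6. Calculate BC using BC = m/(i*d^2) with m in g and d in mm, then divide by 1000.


BC = m/(i*d^2*1000) = 50/(0.6 * 14^2 * 1000) = 0.0004252

0.0004252


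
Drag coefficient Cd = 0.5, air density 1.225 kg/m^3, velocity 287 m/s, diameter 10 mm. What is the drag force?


A = pi*(d/2)^2 = pi*(10/2000)^2 = 7.85398e-05 m^2
Fd = 0.5*Cd*rho*A*v^2 = 0.5*0.5*1.225*7.85398e-05*287^2 = 1.981 N

1.981 N


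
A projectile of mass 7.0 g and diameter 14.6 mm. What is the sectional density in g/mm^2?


SD = m/d^2 = 7.0/14.6^2 = 0.03284 g/mm^2

0.03284 g/mm^2


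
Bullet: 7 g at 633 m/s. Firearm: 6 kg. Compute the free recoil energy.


v_r = m_p*v_p/m_gun = 0.007*633/6 = 0.7385 m/s, E_r = 0.5*m_gun*v_r^2 = 0.5*6*0.7385^2 = 1.636 J

1.636 J


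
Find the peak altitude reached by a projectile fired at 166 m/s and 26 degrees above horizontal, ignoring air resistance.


H = (v0*sin(theta))^2 / (2g) = (166*sin(26°))^2 / (2*9.81) = 269.9 m

269.9 m


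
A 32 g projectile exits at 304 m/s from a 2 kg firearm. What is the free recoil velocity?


v_recoil = m_p * v_p / m_gun = 0.032 * 304 / 2 = 4.864 m/s

4.864 m/s


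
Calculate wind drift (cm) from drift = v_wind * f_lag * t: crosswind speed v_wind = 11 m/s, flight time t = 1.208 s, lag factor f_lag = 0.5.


drift = v_wind * lag * t = 11 * 0.5 * 1.208 = 6.644 m ≈ 664.4 cm

664.4 cm


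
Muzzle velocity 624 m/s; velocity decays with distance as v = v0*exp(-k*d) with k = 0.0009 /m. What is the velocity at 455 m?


v = v0*exp(-k*d) = 624*exp(-0.0009*455) = 414.3 m/s

414.3 m/s


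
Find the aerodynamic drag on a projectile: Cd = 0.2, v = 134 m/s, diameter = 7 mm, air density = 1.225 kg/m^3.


A = pi*(d/2)^2 = pi*(7/2000)^2 = 3.84845e-05 m^2
Fd = 0.5*Cd*rho*A*v^2 = 0.5*0.2*1.225*3.84845e-05*134^2 = 0.08465 N

0.08465 N


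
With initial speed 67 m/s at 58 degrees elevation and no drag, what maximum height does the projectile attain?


H = (v0*sin(theta))^2 / (2g) = (67*sin(58°))^2 / (2*9.81) = 164.5 m

164.5 m


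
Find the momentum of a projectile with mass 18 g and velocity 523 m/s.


p = m*v = 0.018*523 = 9.414 kg·m/s

9.414 kg·m/s


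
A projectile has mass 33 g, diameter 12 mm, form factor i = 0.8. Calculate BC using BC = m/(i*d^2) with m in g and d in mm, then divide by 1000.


BC = m/(i*d^2*1000) = 33/(0.8 * 12^2 * 1000) = 0.0002865

0.0002865


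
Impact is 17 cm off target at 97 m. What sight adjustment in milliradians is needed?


1 mrad subtends 1 cm per 10 m of range, so adj = error_cm / (dist_m / 10) = 17 / (97/10) = 1.753 mrad

1.753 mrad


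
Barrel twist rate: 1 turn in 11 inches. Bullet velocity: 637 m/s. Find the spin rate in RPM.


twist_m = 11*0.0254 = 0.2794 m
spin = v/twist = 637/0.2794 = 2279.885 rev/s
RPM = spin*60 = 2279.885*60 ≈ 136793 RPM

136793 RPM


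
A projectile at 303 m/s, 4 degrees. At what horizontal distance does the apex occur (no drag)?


R = v0^2*sin(2*theta)/g = 303^2*sin(2*4°)/9.81 = 1302.48 m
apex_dist = R/2 = 1302.48/2 = 651.2 m

651.2 m


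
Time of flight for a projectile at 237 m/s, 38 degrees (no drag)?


T = 2*v0*sin(theta)/g = 2*237*sin(38°)/9.81 = 29.75 s

29.75 s


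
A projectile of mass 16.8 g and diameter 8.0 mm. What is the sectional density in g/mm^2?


SD = m/d^2 = 16.8/8.0^2 = 0.2625 g/mm^2

0.2625 g/mm^2


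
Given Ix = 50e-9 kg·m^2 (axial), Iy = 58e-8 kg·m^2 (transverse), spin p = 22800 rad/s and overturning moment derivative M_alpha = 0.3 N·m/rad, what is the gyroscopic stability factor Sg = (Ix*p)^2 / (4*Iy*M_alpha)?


Sg = Ix^2 * p^2 / (4 * Iy * M_alpha) = (50e-9)^2 * 22800^2 / (4 * 58e-8 * 0.3) = 1.867

1.867


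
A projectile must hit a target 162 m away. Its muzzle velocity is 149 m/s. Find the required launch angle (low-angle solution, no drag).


sin(2*theta) = R*g/v0^2 = 162*9.81/149^2 = 0.0715833, theta = arcsin(0.0715833)/2 = 2.052°

2.052 degrees


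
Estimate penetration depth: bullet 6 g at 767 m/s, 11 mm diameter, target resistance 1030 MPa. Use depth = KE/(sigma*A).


A = pi*(d/2)^2 = pi*(11/2)^2 = 95.0332 mm^2
E = 0.5*m*v^2 = 0.5*0.006*767^2 = 1764.87 J
depth = E/(sigma*A) = 1764.87 J / (1030 MPa * 95.0332 mm^2) = 1764.87/(1030 * 95.0332) m = 0.0180302 m ≈ 18.03 mm

18.03 mm


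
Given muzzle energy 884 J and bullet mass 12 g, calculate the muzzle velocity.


v = sqrt(2*E/m) = sqrt(2*884/0.012) = 383.8 m/s

383.8 m/s


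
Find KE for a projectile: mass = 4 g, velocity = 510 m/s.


E = 0.5*m*v^2 = 0.5*0.004*510^2 = 520.2 J

520.2 J


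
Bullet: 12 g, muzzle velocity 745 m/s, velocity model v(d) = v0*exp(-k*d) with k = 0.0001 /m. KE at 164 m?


v = v0*exp(-k*d) = 745*exp(-0.0001*164) = 732.882 m/s
E = 0.5*m*v^2 = 0.5*0.012*732.882^2 = 3223 J

3223 J


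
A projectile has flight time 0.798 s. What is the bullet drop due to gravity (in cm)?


drop = 0.5*g*t^2 = 0.5*9.81*0.798^2 = 3.12352 m ≈ 312.4 cm

312.4 cm


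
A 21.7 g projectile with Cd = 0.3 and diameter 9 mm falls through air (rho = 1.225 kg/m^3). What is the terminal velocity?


A = pi*(d/2)^2 = pi*(9/2000)^2 = 6.36173e-05 m^2
vt = sqrt(2mg/(Cd*rho*A)) = sqrt(2*0.0217*9.81/(0.3 * 1.225 * 6.36173e-05)) = 134.9 m/s

134.9 m/s


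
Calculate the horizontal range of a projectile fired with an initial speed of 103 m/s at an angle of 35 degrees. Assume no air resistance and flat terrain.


R = v0^2 * sin(2*theta) / g = 103^2 * sin(2*35°) / 9.81 = 1016 m

1016 m


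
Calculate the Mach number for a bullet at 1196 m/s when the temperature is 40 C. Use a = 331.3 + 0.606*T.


a = 331.3 + 0.606*(40) = 355.54 m/s
M = v/a = 1196/355.54 = 3.364

3.364


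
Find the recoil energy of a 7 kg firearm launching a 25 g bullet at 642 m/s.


v_r = m_p*v_p/m_gun = 0.025*642/7 = 2.29286 m/s, E_r = 0.5*m_gun*v_r^2 = 0.5*7*2.29286^2 = 18.4 J

18.4 J


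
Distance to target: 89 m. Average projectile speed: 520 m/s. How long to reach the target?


t = d/v = 89/520 = 0.1712 s

0.1712 s


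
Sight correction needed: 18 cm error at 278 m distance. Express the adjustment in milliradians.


1 mrad subtends 1 cm per 10 m of range, so adj = error_cm / (dist_m / 10) = 18 / (278/10) = 0.6475 mrad

0.6475 mrad


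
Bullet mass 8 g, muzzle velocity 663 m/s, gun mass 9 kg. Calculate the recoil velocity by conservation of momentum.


v_recoil = m_p * v_p / m_gun = 0.008 * 663 / 9 = 0.5893 m/s

0.5893 m/s


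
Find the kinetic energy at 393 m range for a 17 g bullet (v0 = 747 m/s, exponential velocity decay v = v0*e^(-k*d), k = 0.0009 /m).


v = v0*exp(-k*d) = 747*exp(-0.0009*393) = 524.458 m/s
E = 0.5*m*v^2 = 0.5*0.017*524.458^2 = 2338 J

2338 J


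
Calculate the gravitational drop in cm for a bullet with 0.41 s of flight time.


drop = 0.5*g*t^2 = 0.5*9.81*0.41^2 = 0.82453 m ≈ 82.45 cm

82.45 cm


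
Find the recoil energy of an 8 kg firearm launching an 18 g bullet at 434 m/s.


v_r = m_p*v_p/m_gun = 0.018*434/8 = 0.9765 m/s, E_r = 0.5*m_gun*v_r^2 = 0.5*8*0.9765^2 = 3.814 J

3.814 J


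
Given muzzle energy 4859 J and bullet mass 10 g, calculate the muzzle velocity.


v = sqrt(2*E/m) = sqrt(2*4859/0.01) = 985.8 m/s

985.8 m/s


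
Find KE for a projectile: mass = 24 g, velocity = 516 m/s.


E = 0.5*m*v^2 = 0.5*0.024*516^2 = 3195 J

3195 J


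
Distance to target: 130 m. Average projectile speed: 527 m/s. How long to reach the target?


t = d/v = 130/527 = 0.2467 s

0.2467 s


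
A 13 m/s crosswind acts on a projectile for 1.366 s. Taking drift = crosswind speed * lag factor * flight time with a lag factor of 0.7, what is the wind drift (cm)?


drift = v_wind * lag * t = 13 * 0.7 * 1.366 = 12.4306 m ≈ 1243 cm

1243 cm


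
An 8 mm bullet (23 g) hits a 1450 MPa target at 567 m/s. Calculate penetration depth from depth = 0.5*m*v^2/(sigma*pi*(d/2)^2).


A = pi*(d/2)^2 = pi*(8/2)^2 = 50.2655 mm^2
E = 0.5*m*v^2 = 0.5*0.023*567^2 = 3697.12 J
depth = E/(sigma*A) = 3697.12 J / (1450 MPa * 50.2655 mm^2) = 3697.12/(1450 * 50.2655) m = 0.0507255 m ≈ 50.73 mm

50.73 mm


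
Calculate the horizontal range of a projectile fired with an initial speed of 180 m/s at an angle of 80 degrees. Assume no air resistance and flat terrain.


R = v0^2 * sin(2*theta) / g = 180^2 * sin(2*80°) / 9.81 = 1130 m

1130 m


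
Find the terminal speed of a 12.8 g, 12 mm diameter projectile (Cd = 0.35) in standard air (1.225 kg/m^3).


A = pi*(d/2)^2 = pi*(12/2000)^2 = 1.13097e-04 m^2
vt = sqrt(2mg/(Cd*rho*A)) = sqrt(2*0.0128*9.81/(0.35 * 1.225 * 1.13097e-04)) = 71.97 m/s

71.97 m/s


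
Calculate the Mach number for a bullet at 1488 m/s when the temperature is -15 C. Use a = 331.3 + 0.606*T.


a = 331.3 + 0.606*(-15) = 322.21 m/s
M = v/a = 1488/322.21 = 4.618

4.618


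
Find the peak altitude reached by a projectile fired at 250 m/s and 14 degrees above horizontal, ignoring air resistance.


H = (v0*sin(theta))^2 / (2g) = (250*sin(14°))^2 / (2*9.81) = 186.4 m

186.4 m


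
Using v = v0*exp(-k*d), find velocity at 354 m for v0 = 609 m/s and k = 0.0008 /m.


v = v0*exp(-k*d) = 609*exp(-0.0008*354) = 458.8 m/s

458.8 m/s


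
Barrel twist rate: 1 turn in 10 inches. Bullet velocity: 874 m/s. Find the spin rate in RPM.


twist_m = 10*0.0254 = 0.254 m
spin = v/twist = 874/0.254 = 3440.945 rev/s
RPM = spin*60 = 3440.945*60 ≈ 206457 RPM

206457 RPM


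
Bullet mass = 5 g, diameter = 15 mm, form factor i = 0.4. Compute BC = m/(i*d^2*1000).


BC = m/(i*d^2*1000) = 5/(0.4 * 15^2 * 1000) = 5.556e-05

5.556e-05


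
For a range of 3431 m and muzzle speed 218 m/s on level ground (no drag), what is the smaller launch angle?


sin(2*theta) = R*g/v0^2 = 3431*9.81/218^2 = 0.708234, theta = arcsin(0.708234)/2 = 22.55°

22.55 degrees


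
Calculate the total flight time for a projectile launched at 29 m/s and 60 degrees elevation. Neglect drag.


T = 2*v0*sin(theta)/g = 2*29*sin(60°)/9.81 = 5.12 s

5.12 s


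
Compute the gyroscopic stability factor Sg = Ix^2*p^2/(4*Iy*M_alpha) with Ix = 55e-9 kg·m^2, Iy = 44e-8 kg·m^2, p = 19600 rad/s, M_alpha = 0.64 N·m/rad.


Sg = Ix^2 * p^2 / (4 * Iy * M_alpha) = (55e-9)^2 * 19600^2 / (4 * 44e-8 * 0.64) = 1.032

1.032


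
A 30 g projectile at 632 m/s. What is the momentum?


p = m*v = 0.03*632 = 18.96 kg·m/s

18.96 kg·m/s


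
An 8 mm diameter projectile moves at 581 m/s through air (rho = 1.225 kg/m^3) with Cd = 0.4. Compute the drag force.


A = pi*(d/2)^2 = pi*(8/2000)^2 = 5.02655e-05 m^2
Fd = 0.5*Cd*rho*A*v^2 = 0.5*0.4*1.225*5.02655e-05*581^2 = 4.157 N

4.157 N


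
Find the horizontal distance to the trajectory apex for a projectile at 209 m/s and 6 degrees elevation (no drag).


R = v0^2*sin(2*theta)/g = 209^2*sin(2*6°)/9.81 = 925.769 m
apex_dist = R/2 = 925.769/2 = 462.9 m

462.9 m


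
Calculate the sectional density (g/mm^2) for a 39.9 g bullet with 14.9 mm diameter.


SD = m/d^2 = 39.9/14.9^2 = 0.1797 g/mm^2

0.1797 g/mm^2


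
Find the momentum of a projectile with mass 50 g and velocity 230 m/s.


p = m*v = 0.05*230 = 11.5 kg·m/s

11.5 kg·m/s


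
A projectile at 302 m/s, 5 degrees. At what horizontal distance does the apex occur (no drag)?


R = v0^2*sin(2*theta)/g = 302^2*sin(2*5°)/9.81 = 1614.41 m
apex_dist = R/2 = 1614.41/2 = 807.2 m

807.2 m


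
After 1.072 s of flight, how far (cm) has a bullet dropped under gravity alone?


drop = 0.5*g*t^2 = 0.5*9.81*1.072^2 = 5.63675 m ≈ 563.7 cm

563.7 cm


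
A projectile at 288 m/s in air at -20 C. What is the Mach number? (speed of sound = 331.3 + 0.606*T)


a = 331.3 + 0.606*(-20) = 319.18 m/s
M = v/a = 288/319.18 = 0.9023

0.9023


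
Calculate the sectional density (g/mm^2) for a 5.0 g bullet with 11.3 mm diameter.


SD = m/d^2 = 5.0/11.3^2 = 0.03916 g/mm^2

0.03916 g/mm^2


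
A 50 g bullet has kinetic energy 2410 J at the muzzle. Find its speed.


v = sqrt(2*E/m) = sqrt(2*2410/0.05) = 310.5 m/s

310.5 m/s


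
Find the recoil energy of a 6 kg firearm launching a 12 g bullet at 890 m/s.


v_r = m_p*v_p/m_gun = 0.012*890/6 = 1.78 m/s, E_r = 0.5*m_gun*v_r^2 = 0.5*6*1.78^2 = 9.505 J

9.505 J


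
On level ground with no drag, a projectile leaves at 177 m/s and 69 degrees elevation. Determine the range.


R = v0^2 * sin(2*theta) / g = 177^2 * sin(2*69°) / 9.81 = 2137 m

2137 m


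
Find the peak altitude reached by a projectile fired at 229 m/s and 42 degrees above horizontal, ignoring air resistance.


H = (v0*sin(theta))^2 / (2g) = (229*sin(42°))^2 / (2*9.81) = 1197 m

1197 m


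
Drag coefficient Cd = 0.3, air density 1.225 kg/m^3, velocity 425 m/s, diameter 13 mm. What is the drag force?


A = pi*(d/2)^2 = pi*(13/2000)^2 = 1.32732e-04 m^2
Fd = 0.5*Cd*rho*A*v^2 = 0.5*0.3*1.225*1.32732e-04*425^2 = 4.405 N

4.405 N


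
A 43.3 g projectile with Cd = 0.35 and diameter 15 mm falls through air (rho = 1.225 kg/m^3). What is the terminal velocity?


A = pi*(d/2)^2 = pi*(15/2000)^2 = 1.76715e-04 m^2
vt = sqrt(2mg/(Cd*rho*A)) = sqrt(2*0.0433*9.81/(0.35 * 1.225 * 1.76715e-04)) = 105.9 m/s

105.9 m/s


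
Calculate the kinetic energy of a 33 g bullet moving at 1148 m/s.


E = 0.5*m*v^2 = 0.5*0.033*1148^2 = 21745 J

21745 J


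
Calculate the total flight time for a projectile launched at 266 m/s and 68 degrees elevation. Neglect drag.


T = 2*v0*sin(theta)/g = 2*266*sin(68°)/9.81 = 50.28 s

50.28 s


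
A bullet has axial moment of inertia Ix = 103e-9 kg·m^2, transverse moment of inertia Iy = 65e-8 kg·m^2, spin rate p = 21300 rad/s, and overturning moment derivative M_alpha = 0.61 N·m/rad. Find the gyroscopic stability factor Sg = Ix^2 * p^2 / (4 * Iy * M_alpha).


Sg = Ix^2 * p^2 / (4 * Iy * M_alpha) = (103e-9)^2 * 21300^2 / (4 * 65e-8 * 0.61) = 3.035

3.035


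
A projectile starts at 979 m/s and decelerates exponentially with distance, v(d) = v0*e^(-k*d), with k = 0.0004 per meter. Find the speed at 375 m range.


v = v0*exp(-k*d) = 979*exp(-0.0004*375) = 842.6 m/s

842.6 m/s


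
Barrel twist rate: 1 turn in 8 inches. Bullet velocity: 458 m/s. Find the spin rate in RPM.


twist_m = 8*0.0254 = 0.2032 m
spin = v/twist = 458/0.2032 = 2253.937 rev/s
RPM = spin*60 = 2253.937*60 ≈ 135236 RPM

135236 RPM


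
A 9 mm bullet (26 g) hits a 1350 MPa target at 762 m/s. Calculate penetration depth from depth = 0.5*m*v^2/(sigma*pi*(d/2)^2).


A = pi*(d/2)^2 = pi*(9/2)^2 = 63.6173 mm^2
E = 0.5*m*v^2 = 0.5*0.026*762^2 = 7548.37 J
depth = E/(sigma*A) = 7548.37 J / (1350 MPa * 63.6173 mm^2) = 7548.37/(1350 * 63.6173) m = 0.087891 m ≈ 87.89 mm

87.89 mm


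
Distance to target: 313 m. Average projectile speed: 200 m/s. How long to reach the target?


t = d/v = 313/200 = 1.565 s

1.565 s


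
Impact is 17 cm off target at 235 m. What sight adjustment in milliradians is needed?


1 mrad subtends 1 cm per 10 m of range, so adj = error_cm / (dist_m / 10) = 17 / (235/10) = 0.7234 mrad

0.7234 mrad


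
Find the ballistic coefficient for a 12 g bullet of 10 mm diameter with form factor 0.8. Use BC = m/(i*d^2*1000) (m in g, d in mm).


BC = m/(i*d^2*1000) = 12/(0.8 * 10^2 * 1000) = 0.00015

0.00015


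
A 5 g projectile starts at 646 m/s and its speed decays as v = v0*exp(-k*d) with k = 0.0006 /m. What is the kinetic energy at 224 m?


v = v0*exp(-k*d) = 646*exp(-0.0006*224) = 564.759 m/s
E = 0.5*m*v^2 = 0.5*0.005*564.759^2 = 797.4 J

797.4 J


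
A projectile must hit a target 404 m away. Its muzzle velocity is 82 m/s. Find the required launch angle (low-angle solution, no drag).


sin(2*theta) = R*g/v0^2 = 404*9.81/82^2 = 0.589417, theta = arcsin(0.589417)/2 = 18.06°

18.06 degrees


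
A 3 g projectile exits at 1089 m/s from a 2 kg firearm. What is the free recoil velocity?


v_recoil = m_p * v_p / m_gun = 0.003 * 1089 / 2 = 1.633 m/s

1.633 m/s


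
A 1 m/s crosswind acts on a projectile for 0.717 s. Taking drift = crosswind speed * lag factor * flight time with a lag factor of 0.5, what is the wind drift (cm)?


drift = v_wind * lag * t = 1 * 0.5 * 0.717 = 0.3585 m ≈ 35.85 cm

35.85 cm


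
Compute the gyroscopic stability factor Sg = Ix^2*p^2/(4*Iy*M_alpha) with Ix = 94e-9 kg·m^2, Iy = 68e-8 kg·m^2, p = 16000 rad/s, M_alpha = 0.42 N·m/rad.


Sg = Ix^2 * p^2 / (4 * Iy * M_alpha) = (94e-9)^2 * 16000^2 / (4 * 68e-8 * 0.42) = 1.98

1.98


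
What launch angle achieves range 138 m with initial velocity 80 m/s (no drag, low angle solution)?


sin(2*theta) = R*g/v0^2 = 138*9.81/80^2 = 0.211528, theta = arcsin(0.211528)/2 = 6.106°

6.106 degrees


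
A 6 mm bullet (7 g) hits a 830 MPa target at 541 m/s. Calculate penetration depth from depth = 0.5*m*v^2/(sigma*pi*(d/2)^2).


A = pi*(d/2)^2 = pi*(6/2)^2 = 28.2743 mm^2
E = 0.5*m*v^2 = 0.5*0.007*541^2 = 1024.38 J
depth = E/(sigma*A) = 1024.38 J / (830 MPa * 28.2743 mm^2) = 1024.38/(830 * 28.2743) m = 0.0436508 m ≈ 43.65 mm

43.65 mm


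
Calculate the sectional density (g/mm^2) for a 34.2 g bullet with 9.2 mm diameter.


SD = m/d^2 = 34.2/9.2^2 = 0.4041 g/mm^2

0.4041 g/mm^2


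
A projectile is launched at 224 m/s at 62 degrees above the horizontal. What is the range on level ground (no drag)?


R = v0^2 * sin(2*theta) / g = 224^2 * sin(2*62°) / 9.81 = 4240 m

4240 m


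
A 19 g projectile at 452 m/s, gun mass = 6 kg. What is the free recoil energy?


v_r = m_p*v_p/m_gun = 0.019*452/6 = 1.43133 m/s, E_r = 0.5*m_gun*v_r^2 = 0.5*6*1.43133^2 = 6.146 J

6.146 J


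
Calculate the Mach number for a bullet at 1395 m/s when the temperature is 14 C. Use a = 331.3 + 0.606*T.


a = 331.3 + 0.606*(14) = 339.784 m/s
M = v/a = 1395/339.784 = 4.106

4.106


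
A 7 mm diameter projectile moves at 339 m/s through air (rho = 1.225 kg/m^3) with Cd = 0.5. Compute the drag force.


A = pi*(d/2)^2 = pi*(7/2000)^2 = 3.84845e-05 m^2
Fd = 0.5*Cd*rho*A*v^2 = 0.5*0.5*1.225*3.84845e-05*339^2 = 1.354 N

1.354 N


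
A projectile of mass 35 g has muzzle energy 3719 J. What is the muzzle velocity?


v = sqrt(2*E/m) = sqrt(2*3719/0.035) = 461 m/s

461 m/s


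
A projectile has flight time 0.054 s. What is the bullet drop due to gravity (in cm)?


drop = 0.5*g*t^2 = 0.5*9.81*0.054^2 = 0.014303 m ≈ 1.43 cm

1.43 cm


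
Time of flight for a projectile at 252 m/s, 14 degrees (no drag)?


T = 2*v0*sin(theta)/g = 2*252*sin(14°)/9.81 = 12.43 s

12.43 s


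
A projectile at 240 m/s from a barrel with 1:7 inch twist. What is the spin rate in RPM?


twist_m = 7*0.0254 = 0.1778 m
spin = v/twist = 240/0.1778 = 1349.831 rev/s
RPM = spin*60 = 1349.831*60 ≈ 80990 RPM

80990 RPM


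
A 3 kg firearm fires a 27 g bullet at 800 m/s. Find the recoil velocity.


v_recoil = m_p * v_p / m_gun = 0.027 * 800 / 3 = 7.2 m/s

7.2 m/s


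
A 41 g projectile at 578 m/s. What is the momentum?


p = m*v = 0.041*578 = 23.7 kg·m/s

23.7 kg·m/s


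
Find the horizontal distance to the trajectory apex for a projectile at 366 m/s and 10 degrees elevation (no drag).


R = v0^2*sin(2*theta)/g = 366^2*sin(2*10°)/9.81 = 4670.3 m
apex_dist = R/2 = 4670.3/2 = 2335 m

2335 m


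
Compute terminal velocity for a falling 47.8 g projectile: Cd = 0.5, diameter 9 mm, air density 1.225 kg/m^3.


A = pi*(d/2)^2 = pi*(9/2000)^2 = 6.36173e-05 m^2
vt = sqrt(2mg/(Cd*rho*A)) = sqrt(2*0.0478*9.81/(0.5 * 1.225 * 6.36173e-05)) = 155.1 m/s

155.1 m/s


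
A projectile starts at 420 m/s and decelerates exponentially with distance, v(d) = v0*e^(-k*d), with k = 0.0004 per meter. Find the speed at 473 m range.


v = v0*exp(-k*d) = 420*exp(-0.0004*473) = 347.6 m/s

347.6 m/s


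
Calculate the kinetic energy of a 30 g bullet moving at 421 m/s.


E = 0.5*m*v^2 = 0.5*0.03*421^2 = 2659 J

2659 J


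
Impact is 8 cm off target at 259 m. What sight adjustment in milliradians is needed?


1 mrad subtends 1 cm per 10 m of range, so adj = error_cm / (dist_m / 10) = 8 / (259/10) = 0.3089 mrad

0.3089 mrad


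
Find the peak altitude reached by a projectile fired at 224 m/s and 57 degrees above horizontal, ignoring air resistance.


H = (v0*sin(theta))^2 / (2g) = (224*sin(57°))^2 / (2*9.81) = 1799 m

1799 m


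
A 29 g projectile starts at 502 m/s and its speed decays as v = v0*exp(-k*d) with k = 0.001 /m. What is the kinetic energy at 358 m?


v = v0*exp(-k*d) = 502*exp(-0.001*358) = 350.935 m/s
E = 0.5*m*v^2 = 0.5*0.029*350.935^2 = 1786 J

1786 J


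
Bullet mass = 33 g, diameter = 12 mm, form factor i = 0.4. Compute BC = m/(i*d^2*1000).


BC = m/(i*d^2*1000) = 33/(0.4 * 12^2 * 1000) = 0.0005729

0.0005729
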